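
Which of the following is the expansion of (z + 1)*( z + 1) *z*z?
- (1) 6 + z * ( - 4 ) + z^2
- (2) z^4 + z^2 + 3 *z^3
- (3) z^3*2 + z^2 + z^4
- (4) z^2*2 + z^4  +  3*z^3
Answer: 3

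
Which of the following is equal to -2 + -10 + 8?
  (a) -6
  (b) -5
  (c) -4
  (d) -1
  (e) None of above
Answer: c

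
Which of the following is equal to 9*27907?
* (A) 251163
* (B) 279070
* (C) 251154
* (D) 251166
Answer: A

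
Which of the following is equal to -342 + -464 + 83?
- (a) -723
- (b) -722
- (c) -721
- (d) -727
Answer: a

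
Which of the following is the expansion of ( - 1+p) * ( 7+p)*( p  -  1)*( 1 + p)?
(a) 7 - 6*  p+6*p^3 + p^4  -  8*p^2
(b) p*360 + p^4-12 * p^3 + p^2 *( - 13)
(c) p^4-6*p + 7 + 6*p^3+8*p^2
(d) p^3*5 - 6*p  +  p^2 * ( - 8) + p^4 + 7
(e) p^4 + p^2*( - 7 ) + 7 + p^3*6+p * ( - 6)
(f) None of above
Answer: a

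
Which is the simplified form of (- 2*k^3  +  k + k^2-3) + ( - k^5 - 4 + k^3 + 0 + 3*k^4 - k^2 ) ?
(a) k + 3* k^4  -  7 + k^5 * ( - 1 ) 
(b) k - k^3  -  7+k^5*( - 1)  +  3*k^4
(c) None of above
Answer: b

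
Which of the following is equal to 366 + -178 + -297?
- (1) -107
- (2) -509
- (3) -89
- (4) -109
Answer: 4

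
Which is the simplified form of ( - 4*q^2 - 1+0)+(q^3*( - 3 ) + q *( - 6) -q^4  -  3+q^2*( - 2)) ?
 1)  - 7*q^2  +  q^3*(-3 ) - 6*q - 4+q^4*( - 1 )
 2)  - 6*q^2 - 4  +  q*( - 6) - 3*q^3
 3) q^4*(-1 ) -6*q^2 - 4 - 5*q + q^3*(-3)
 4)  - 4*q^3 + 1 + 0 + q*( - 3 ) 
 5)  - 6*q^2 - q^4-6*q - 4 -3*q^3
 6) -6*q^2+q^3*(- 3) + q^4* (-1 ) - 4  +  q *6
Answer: 5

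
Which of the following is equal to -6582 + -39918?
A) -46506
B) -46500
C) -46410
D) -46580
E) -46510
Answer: B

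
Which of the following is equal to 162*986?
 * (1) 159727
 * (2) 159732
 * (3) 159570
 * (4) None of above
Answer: 2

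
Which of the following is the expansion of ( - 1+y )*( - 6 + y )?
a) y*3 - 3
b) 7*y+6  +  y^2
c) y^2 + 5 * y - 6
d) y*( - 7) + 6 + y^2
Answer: d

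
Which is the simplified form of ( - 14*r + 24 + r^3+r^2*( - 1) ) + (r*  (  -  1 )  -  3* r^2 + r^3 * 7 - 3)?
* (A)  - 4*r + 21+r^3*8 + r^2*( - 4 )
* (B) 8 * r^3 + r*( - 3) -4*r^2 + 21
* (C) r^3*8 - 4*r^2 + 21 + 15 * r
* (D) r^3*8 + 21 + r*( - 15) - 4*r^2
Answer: D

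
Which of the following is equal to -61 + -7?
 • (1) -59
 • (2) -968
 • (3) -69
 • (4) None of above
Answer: 4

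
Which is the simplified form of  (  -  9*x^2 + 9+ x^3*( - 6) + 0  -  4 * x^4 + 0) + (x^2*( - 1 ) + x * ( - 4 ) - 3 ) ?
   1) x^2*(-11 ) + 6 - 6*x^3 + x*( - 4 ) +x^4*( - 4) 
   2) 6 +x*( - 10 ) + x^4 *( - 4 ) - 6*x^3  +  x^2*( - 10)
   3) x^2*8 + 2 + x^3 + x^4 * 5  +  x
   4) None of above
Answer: 4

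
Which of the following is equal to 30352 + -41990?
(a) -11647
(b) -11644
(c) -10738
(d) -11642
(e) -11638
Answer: e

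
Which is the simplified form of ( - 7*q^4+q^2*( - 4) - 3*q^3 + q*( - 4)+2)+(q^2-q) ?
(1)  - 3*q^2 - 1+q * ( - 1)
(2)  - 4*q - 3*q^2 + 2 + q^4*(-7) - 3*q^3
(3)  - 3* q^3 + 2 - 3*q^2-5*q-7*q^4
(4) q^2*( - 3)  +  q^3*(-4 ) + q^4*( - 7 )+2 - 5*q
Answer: 3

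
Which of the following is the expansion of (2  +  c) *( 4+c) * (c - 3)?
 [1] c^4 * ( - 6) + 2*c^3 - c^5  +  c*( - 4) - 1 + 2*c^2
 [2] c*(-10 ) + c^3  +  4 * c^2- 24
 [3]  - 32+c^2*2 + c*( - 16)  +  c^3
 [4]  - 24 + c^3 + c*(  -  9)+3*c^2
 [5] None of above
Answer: 5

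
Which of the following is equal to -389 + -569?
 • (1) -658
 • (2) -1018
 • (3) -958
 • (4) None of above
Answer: 3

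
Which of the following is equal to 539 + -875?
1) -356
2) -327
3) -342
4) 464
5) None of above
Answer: 5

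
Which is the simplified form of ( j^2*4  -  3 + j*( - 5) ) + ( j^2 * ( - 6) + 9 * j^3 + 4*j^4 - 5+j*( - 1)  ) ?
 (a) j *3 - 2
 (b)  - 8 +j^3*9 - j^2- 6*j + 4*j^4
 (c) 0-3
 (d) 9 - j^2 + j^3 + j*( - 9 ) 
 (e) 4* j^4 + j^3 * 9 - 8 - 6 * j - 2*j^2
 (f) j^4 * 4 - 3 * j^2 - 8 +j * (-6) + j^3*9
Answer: e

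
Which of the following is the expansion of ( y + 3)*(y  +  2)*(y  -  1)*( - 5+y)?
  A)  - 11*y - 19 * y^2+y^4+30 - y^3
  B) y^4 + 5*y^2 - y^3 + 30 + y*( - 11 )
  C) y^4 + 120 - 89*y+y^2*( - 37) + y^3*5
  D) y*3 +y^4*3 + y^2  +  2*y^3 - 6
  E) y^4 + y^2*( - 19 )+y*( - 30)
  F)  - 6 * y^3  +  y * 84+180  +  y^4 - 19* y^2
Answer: A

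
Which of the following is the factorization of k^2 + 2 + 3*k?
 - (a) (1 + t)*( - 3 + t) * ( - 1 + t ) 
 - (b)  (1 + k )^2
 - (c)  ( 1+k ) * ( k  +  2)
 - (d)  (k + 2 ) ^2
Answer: c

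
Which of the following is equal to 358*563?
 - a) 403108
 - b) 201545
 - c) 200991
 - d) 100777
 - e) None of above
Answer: e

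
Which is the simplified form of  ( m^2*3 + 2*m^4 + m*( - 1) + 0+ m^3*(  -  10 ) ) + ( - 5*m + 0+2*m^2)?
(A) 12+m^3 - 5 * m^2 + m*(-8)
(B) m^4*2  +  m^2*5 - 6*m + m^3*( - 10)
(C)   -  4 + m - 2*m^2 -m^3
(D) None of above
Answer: B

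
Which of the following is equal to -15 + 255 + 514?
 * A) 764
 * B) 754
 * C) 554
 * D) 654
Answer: B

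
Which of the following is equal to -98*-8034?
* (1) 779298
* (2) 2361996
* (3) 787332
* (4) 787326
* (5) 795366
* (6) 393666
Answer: 3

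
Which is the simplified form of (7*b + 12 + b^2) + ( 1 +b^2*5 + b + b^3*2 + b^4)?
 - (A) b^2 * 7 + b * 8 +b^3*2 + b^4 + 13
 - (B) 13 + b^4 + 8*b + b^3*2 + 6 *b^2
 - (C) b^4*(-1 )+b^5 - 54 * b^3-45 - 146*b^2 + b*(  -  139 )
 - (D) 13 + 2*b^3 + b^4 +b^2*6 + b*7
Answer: B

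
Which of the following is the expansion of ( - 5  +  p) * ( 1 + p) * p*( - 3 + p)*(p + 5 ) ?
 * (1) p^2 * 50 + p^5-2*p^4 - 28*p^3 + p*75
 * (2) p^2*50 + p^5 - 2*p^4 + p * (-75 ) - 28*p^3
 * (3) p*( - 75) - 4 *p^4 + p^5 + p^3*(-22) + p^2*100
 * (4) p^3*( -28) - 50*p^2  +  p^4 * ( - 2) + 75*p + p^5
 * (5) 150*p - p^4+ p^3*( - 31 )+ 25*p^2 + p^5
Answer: 1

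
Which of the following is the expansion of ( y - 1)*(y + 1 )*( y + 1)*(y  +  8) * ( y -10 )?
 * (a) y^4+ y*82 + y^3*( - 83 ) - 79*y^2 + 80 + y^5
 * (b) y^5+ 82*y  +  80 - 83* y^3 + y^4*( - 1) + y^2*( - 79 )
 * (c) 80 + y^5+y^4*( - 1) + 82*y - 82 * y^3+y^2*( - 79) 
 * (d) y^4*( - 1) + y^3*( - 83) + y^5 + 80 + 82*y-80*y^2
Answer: b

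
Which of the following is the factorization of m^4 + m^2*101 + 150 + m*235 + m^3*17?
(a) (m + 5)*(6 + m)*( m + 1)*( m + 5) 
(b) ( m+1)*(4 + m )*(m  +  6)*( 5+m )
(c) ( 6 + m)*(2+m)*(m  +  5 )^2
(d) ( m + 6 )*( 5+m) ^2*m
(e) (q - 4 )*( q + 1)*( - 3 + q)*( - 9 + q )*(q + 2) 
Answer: a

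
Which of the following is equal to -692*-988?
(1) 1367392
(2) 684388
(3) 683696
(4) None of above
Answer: 3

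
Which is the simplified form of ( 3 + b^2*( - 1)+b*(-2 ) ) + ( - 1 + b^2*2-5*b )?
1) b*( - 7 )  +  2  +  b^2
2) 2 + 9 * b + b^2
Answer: 1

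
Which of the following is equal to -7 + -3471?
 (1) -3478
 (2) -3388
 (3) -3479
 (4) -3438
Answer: 1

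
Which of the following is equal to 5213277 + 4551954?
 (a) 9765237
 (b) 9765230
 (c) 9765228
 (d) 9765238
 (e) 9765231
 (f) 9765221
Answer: e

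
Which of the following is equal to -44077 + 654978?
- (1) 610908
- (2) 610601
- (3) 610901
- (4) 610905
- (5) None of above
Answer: 3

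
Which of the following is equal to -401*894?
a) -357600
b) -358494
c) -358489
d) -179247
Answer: b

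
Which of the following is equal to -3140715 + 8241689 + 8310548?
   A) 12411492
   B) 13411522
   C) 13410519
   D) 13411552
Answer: B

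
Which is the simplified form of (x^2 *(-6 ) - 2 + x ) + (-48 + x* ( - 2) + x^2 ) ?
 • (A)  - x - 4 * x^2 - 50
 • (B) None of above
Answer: B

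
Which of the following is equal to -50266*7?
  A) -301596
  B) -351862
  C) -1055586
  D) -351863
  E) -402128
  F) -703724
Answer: B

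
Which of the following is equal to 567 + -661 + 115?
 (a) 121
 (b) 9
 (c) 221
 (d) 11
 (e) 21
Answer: e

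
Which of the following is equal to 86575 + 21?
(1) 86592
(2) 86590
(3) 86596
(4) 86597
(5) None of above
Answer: 3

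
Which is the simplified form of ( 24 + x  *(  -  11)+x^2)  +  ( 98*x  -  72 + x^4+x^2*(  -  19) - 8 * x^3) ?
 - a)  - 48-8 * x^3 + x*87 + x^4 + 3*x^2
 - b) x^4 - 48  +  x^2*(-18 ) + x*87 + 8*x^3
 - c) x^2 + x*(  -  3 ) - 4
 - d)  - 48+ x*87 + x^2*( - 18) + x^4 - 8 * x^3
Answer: d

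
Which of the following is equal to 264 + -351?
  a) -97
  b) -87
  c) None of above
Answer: b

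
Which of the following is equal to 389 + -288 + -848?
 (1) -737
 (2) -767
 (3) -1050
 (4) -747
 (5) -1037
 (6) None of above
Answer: 4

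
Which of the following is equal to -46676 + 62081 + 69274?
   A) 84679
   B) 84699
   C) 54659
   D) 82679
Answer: A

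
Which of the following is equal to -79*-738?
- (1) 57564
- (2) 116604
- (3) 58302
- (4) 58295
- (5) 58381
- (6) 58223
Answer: 3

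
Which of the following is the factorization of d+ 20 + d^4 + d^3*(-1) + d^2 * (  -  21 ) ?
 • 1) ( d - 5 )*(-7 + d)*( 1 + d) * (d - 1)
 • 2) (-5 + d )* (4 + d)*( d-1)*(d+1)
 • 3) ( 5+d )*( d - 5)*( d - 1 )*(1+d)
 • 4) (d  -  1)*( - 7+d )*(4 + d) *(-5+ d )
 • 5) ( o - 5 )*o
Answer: 2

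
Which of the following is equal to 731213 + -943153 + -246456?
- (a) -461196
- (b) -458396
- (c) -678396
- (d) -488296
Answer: b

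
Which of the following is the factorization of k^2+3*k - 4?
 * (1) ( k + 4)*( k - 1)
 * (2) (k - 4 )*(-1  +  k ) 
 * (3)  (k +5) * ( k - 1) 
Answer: 1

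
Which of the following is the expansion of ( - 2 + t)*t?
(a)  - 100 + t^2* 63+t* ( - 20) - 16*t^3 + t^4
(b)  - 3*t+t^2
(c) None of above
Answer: c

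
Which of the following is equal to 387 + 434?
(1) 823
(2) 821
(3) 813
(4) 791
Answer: 2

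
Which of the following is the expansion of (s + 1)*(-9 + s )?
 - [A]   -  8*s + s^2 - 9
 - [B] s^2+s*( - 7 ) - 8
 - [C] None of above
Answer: A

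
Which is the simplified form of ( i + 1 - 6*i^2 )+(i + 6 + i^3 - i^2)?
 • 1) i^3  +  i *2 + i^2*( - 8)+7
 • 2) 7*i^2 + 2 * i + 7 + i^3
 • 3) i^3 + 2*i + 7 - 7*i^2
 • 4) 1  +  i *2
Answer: 3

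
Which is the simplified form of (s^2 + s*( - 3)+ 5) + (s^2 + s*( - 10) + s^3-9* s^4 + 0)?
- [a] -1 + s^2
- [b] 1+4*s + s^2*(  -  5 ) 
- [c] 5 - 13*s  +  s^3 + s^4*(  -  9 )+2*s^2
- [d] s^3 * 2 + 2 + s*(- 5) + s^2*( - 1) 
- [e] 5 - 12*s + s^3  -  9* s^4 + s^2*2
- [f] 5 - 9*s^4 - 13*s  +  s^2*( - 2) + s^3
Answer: c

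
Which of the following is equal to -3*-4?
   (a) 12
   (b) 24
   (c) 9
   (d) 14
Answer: a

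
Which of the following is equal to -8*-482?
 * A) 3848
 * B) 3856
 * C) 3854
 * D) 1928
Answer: B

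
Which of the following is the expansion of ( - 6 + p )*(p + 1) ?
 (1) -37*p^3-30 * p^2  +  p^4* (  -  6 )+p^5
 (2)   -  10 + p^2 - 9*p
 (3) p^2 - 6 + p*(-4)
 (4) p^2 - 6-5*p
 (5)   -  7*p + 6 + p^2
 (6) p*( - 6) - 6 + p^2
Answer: 4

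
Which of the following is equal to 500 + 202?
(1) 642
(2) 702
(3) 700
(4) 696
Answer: 2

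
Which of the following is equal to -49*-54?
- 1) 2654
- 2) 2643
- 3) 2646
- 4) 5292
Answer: 3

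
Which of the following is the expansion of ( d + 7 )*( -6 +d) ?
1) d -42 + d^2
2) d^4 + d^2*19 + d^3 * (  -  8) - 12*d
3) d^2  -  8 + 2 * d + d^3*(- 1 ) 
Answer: 1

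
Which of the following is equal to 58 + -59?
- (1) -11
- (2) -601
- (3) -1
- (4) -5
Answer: 3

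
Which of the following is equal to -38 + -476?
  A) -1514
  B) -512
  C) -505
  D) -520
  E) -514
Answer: E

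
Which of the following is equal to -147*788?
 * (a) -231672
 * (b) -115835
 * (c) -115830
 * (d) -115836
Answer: d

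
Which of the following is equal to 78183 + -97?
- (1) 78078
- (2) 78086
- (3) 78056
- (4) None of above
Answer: 2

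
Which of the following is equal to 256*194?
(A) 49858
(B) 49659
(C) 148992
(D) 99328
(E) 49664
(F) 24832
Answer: E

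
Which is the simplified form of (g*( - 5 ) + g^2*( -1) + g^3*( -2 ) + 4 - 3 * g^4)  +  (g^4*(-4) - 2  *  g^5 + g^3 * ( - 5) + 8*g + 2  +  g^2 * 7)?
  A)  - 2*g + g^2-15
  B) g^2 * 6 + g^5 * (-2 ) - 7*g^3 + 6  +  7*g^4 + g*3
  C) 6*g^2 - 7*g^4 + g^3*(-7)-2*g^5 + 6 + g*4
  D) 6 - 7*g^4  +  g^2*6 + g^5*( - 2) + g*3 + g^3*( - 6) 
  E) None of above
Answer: E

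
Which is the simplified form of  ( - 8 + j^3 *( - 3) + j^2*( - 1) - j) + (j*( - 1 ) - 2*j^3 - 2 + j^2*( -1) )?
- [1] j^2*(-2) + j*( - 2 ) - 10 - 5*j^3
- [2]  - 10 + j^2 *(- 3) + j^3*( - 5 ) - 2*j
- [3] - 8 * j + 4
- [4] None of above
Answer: 1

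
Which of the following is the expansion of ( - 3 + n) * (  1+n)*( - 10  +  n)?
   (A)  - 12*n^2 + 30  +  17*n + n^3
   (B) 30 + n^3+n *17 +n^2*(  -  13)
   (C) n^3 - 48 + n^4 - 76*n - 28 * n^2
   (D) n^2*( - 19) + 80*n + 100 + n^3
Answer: A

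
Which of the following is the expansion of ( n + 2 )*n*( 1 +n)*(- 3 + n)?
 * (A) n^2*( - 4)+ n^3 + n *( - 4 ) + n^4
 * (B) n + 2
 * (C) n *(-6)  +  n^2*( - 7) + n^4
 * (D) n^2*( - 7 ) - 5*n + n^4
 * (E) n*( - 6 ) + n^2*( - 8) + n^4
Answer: C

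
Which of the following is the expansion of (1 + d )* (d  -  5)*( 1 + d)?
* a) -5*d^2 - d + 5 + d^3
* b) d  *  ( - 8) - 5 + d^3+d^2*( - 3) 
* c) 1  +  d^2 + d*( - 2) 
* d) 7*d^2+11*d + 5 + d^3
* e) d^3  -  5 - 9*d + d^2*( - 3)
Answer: e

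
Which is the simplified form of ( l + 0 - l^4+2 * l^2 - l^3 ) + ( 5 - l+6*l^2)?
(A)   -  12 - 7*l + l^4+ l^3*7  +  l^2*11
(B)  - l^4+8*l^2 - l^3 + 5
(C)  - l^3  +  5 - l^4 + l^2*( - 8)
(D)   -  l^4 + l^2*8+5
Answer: B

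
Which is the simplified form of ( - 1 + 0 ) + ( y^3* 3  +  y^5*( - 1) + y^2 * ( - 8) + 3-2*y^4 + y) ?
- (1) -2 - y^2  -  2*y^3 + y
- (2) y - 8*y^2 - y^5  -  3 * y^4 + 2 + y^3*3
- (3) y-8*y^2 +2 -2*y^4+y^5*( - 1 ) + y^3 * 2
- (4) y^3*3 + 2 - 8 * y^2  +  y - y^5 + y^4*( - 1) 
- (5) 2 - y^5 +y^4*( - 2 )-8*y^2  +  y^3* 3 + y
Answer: 5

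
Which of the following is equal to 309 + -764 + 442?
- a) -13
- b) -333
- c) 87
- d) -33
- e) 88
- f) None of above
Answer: a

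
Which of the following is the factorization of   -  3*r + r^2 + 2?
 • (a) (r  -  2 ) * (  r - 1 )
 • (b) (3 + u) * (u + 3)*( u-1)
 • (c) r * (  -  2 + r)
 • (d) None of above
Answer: a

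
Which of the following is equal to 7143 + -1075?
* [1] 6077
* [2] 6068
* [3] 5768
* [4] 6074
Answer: 2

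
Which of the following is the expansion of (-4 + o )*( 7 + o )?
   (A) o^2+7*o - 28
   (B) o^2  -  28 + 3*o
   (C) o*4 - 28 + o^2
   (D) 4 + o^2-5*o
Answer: B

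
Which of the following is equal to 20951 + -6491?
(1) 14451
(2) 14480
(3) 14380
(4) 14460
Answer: 4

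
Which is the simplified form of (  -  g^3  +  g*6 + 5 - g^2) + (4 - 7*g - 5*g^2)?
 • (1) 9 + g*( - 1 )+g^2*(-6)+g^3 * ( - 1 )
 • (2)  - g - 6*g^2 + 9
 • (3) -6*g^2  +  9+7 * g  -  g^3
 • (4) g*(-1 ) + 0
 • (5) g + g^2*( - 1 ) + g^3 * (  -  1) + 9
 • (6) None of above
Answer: 1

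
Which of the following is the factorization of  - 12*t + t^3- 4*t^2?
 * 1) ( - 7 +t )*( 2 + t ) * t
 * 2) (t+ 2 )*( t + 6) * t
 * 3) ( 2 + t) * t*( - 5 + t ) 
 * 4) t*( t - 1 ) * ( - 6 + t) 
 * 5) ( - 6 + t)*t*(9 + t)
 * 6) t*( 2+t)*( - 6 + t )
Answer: 6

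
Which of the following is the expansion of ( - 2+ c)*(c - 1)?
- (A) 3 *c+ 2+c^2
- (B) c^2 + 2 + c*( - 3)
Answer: B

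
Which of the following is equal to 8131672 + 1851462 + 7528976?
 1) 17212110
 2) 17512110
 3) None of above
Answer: 2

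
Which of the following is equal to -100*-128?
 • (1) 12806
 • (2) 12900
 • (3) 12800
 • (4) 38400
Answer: 3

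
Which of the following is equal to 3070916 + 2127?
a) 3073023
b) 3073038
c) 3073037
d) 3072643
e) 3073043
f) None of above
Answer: e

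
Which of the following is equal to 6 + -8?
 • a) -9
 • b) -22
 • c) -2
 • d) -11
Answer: c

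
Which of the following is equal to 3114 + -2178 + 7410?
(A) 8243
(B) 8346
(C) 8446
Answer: B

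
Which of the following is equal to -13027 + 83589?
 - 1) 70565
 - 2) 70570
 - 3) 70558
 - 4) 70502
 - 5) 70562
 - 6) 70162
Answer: 5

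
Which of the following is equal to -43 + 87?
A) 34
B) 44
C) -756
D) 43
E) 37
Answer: B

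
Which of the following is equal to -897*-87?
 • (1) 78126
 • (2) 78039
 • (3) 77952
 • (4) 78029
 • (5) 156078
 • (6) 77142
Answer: 2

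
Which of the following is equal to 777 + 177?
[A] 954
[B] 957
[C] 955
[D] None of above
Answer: A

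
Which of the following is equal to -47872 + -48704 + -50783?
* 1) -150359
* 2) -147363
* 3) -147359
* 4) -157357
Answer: 3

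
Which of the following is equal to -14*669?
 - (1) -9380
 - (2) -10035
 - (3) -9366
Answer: 3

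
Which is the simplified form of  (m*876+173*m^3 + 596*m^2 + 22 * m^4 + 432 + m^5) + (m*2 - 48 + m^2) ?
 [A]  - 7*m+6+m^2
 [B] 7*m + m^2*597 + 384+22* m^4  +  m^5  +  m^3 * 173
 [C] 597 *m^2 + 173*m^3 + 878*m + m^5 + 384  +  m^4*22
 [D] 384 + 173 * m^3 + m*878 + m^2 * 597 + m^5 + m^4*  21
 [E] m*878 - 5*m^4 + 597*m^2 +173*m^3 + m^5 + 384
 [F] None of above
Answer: C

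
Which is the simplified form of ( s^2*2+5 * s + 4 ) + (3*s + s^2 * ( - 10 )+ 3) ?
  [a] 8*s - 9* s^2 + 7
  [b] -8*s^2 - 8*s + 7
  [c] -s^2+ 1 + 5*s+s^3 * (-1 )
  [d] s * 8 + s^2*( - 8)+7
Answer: d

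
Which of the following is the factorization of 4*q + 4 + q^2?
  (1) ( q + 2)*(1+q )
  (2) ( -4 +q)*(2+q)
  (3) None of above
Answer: 3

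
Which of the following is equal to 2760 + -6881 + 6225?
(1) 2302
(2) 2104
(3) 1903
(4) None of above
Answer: 2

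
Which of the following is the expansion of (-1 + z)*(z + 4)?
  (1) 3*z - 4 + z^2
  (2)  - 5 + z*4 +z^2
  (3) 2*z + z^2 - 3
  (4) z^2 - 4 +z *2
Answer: 1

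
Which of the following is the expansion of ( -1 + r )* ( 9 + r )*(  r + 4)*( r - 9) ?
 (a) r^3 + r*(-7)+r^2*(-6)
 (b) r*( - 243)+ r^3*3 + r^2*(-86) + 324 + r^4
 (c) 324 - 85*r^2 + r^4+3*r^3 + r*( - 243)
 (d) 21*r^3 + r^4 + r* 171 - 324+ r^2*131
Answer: c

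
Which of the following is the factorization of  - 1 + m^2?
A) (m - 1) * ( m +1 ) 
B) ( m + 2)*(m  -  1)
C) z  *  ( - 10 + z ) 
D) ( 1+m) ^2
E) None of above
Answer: A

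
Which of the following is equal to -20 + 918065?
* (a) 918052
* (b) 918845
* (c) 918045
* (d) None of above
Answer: c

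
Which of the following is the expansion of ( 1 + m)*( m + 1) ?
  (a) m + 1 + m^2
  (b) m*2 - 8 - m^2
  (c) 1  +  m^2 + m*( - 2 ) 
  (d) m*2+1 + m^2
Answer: d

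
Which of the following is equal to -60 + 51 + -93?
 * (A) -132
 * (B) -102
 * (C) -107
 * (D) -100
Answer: B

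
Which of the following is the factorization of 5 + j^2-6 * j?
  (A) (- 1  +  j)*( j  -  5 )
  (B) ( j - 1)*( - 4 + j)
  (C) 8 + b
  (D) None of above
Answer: A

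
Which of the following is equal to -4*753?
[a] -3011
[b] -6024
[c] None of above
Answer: c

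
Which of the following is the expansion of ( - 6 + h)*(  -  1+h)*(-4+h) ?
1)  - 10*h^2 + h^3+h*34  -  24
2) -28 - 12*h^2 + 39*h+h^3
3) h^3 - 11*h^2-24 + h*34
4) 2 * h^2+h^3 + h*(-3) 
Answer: 3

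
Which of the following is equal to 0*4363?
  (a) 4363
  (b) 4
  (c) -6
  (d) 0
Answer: d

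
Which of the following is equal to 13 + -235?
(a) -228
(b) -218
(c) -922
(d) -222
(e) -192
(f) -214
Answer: d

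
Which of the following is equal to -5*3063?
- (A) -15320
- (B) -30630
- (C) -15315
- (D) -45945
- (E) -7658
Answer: C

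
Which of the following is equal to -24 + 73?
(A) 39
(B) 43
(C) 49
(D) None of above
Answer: C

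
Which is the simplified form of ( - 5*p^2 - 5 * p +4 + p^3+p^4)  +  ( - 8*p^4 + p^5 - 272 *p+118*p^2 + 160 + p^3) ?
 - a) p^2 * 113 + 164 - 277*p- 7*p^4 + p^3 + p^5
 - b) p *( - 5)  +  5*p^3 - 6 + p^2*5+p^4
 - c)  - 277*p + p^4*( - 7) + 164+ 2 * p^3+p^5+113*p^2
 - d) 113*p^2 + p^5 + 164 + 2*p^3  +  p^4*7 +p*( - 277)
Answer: c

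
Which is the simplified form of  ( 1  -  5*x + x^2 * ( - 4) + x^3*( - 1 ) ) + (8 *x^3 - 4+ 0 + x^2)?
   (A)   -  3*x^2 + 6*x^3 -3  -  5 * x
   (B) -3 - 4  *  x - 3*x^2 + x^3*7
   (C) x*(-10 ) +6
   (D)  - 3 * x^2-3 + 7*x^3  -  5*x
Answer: D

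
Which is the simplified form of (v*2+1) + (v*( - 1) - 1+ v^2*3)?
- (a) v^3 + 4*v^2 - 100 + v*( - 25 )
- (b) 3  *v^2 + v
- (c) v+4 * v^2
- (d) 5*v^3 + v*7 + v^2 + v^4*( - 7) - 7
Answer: b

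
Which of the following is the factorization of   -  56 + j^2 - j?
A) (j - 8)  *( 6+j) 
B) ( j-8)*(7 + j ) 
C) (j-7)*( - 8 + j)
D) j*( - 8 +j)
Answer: B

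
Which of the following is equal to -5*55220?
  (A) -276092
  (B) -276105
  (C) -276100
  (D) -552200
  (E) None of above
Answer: C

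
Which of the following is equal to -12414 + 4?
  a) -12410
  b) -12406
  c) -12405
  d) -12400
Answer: a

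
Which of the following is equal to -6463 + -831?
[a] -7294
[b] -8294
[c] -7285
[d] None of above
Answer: a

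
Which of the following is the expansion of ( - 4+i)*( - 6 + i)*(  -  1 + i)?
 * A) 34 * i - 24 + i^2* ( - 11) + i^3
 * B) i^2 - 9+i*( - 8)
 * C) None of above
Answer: A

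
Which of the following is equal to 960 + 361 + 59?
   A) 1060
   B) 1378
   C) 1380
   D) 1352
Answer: C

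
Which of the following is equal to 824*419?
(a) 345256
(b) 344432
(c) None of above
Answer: a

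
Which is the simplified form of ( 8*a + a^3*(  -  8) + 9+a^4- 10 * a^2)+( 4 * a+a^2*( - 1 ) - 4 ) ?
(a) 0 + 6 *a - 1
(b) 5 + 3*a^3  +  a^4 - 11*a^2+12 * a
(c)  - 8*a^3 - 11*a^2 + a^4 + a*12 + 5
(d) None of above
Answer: c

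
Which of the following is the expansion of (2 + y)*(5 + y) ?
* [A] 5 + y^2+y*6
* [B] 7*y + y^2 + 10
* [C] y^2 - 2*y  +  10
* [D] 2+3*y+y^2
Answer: B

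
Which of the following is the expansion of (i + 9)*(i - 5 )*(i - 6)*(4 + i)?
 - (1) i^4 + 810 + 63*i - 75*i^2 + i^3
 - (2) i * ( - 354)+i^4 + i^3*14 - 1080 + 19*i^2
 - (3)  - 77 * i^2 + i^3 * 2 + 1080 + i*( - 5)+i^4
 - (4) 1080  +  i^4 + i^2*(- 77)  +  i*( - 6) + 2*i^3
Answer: 4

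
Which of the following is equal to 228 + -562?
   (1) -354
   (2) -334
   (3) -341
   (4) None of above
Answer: 2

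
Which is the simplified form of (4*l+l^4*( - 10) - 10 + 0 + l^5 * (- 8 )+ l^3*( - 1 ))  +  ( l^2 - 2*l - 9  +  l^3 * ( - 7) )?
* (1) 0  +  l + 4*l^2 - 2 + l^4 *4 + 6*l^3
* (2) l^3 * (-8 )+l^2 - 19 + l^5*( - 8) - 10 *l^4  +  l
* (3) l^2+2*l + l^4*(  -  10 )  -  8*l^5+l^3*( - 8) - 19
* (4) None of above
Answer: 3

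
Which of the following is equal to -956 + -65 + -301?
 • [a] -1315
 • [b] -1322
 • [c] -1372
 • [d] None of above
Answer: b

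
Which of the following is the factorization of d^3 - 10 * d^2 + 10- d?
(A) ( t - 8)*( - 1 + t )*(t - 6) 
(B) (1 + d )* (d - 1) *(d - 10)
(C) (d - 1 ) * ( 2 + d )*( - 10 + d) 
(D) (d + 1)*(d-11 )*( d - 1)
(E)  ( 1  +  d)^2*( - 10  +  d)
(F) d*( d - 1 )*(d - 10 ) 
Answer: B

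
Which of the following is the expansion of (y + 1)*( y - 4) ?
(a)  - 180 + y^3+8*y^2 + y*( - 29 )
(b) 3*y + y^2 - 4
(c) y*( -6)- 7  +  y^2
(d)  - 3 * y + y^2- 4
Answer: d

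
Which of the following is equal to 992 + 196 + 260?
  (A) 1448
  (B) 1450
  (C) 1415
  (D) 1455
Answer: A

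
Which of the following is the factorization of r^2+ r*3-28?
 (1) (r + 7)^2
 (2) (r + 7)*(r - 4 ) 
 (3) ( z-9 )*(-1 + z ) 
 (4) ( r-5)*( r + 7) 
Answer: 2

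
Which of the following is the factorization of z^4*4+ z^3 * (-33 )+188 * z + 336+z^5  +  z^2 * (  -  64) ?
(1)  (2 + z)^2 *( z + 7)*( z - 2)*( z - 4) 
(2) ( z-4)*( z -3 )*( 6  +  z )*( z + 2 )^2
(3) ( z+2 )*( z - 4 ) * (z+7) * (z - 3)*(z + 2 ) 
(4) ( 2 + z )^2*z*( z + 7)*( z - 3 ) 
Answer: 3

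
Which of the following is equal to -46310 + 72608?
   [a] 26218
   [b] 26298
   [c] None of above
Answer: b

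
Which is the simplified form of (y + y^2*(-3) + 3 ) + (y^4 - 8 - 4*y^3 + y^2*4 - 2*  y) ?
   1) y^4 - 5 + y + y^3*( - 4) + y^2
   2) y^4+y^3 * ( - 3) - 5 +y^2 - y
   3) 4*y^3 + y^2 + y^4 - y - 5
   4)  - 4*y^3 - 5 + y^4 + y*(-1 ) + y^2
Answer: 4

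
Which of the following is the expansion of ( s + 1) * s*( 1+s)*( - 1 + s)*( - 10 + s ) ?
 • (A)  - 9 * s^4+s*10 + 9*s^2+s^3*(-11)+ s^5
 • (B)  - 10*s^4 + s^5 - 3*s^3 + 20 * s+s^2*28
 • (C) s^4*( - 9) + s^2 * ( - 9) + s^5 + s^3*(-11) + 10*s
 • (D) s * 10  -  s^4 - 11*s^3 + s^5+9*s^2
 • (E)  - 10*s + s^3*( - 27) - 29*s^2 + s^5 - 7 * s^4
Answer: A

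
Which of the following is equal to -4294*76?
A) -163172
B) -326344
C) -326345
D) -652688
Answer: B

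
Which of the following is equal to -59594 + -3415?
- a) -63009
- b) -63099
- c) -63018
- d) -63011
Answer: a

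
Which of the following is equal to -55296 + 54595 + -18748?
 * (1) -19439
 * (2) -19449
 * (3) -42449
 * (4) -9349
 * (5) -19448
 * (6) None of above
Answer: 2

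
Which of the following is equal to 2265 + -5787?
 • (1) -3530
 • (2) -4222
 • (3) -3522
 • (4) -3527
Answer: 3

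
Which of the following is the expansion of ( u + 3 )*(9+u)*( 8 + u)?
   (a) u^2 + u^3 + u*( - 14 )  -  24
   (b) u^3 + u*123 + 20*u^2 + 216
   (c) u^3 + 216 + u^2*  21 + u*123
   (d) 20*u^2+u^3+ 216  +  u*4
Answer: b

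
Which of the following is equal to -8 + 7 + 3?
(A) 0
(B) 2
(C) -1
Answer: B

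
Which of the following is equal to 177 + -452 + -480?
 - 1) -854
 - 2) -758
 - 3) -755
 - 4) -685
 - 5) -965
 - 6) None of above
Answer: 3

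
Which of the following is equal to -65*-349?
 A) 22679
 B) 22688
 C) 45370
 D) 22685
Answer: D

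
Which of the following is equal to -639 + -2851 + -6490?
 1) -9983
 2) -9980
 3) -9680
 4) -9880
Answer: 2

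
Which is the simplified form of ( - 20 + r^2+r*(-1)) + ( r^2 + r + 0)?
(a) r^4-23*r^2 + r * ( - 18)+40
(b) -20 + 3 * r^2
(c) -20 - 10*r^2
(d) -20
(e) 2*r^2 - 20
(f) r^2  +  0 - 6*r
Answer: e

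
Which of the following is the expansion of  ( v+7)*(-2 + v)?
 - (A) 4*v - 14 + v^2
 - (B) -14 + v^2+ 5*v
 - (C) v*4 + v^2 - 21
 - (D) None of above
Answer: B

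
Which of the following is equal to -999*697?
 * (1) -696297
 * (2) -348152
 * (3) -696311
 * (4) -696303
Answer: 4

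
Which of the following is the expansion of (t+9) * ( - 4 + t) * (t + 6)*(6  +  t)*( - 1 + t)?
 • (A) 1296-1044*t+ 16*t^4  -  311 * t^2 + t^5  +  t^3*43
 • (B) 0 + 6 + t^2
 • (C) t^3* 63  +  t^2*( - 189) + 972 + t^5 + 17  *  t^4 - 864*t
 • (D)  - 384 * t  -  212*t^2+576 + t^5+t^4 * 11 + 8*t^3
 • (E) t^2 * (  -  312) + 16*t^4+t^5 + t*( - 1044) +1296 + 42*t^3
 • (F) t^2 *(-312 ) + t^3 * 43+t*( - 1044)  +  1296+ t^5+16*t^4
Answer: F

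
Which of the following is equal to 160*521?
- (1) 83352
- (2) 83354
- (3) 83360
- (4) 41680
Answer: 3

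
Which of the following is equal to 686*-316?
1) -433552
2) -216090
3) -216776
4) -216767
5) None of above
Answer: 3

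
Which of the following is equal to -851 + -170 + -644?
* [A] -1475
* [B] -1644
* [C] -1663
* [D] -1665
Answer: D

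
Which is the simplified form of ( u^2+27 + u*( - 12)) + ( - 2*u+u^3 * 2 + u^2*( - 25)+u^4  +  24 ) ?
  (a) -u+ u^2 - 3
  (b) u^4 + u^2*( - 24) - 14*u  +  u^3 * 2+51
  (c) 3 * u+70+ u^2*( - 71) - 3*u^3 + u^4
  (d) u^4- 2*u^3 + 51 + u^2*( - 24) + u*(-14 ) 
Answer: b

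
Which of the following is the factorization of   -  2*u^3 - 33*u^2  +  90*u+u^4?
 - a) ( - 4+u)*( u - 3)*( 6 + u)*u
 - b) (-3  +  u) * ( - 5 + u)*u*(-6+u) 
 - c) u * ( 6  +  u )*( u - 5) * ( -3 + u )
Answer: c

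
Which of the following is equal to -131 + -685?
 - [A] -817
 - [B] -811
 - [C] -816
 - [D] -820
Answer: C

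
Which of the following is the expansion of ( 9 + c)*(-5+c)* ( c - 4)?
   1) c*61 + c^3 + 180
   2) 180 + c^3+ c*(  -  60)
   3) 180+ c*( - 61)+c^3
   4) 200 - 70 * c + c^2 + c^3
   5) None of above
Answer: 3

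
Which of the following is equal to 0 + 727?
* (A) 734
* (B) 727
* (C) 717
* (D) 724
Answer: B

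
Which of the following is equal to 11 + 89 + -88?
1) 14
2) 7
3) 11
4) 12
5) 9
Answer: 4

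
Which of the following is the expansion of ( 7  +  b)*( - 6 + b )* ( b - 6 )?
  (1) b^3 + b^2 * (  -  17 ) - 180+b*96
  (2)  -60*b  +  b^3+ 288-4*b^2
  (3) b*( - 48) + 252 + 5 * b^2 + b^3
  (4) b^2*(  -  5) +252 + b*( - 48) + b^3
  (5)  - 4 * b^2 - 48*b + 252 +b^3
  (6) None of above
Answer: 4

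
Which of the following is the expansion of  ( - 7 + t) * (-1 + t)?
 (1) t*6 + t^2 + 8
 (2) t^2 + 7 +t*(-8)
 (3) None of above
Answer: 2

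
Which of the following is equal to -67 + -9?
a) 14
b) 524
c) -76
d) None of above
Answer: c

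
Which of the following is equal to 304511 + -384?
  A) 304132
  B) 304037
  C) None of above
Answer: C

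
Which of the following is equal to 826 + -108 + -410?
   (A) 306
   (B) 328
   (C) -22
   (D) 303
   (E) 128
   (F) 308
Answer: F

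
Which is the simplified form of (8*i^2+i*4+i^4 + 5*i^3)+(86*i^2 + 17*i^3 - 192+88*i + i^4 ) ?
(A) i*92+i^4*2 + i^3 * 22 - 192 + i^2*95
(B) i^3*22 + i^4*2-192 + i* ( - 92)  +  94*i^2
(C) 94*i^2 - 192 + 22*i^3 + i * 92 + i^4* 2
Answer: C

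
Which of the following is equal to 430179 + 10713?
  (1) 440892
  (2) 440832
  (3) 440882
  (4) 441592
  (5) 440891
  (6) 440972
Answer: 1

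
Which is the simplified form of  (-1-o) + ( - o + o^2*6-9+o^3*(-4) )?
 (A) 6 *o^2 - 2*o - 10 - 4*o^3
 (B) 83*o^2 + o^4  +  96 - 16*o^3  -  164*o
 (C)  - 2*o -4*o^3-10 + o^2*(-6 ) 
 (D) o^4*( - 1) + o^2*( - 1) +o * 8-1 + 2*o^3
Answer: A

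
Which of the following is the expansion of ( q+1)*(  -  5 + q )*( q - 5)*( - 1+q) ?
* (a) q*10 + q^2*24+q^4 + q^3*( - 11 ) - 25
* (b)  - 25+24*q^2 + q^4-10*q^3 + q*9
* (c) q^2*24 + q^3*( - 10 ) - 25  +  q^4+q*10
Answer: c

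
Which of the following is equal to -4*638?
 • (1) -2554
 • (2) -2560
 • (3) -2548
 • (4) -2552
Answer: 4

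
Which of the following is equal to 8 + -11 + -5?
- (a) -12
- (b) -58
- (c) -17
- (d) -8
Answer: d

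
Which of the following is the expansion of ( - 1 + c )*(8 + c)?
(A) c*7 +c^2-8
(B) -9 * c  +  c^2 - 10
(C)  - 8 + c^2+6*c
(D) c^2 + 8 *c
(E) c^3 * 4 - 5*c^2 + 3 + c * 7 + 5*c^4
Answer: A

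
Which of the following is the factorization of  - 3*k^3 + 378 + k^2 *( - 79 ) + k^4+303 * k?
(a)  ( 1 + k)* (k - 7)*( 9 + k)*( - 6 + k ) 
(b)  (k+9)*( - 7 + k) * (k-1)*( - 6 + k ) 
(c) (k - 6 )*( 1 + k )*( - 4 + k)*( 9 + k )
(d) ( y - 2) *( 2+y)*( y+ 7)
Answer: a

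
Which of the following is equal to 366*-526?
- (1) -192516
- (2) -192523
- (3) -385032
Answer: 1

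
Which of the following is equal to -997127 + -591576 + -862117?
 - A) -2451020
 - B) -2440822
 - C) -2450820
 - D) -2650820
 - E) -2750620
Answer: C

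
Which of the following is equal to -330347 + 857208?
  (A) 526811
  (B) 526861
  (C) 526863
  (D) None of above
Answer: B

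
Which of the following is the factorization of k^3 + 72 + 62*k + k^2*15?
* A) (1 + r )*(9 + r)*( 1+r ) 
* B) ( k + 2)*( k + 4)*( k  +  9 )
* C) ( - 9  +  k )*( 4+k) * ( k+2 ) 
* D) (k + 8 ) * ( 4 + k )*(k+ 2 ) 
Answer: B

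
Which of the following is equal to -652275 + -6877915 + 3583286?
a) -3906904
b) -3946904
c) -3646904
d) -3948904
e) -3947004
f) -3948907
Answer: b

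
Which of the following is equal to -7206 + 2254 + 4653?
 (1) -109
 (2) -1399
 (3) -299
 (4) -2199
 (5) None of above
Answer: 3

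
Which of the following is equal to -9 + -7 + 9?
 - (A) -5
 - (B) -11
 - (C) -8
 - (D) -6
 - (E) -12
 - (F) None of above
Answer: F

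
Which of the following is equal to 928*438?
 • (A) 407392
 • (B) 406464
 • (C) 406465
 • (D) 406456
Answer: B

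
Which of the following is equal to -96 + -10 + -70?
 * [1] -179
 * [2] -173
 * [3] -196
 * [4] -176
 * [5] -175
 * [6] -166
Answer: 4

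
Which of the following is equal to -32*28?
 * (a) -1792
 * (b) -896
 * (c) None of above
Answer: b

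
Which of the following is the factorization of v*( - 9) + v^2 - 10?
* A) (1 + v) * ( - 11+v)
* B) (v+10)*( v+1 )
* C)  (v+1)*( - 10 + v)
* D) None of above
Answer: C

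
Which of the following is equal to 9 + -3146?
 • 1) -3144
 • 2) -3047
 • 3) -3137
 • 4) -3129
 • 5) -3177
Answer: 3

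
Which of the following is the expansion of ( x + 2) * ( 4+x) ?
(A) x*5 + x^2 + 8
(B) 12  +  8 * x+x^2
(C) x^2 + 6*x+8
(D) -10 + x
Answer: C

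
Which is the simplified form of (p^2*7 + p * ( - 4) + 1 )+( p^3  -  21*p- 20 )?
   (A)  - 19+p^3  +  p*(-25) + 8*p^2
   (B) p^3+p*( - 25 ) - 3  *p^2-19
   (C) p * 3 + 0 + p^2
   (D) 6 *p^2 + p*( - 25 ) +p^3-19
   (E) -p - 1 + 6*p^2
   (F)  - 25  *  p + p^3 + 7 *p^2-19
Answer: F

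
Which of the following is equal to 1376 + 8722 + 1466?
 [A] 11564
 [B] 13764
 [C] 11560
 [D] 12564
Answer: A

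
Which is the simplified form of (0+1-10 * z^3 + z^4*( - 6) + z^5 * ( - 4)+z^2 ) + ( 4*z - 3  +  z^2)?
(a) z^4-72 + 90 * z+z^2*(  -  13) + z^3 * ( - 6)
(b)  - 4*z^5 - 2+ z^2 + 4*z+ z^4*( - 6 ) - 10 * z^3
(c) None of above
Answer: c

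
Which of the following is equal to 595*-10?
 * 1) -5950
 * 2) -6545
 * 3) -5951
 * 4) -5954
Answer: 1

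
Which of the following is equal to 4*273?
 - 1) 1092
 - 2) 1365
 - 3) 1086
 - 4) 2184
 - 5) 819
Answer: 1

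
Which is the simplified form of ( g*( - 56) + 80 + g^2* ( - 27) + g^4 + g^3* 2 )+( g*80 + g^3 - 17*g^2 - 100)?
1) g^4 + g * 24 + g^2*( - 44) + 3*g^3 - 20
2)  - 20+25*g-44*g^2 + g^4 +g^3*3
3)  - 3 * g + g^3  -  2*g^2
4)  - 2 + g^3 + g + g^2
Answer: 1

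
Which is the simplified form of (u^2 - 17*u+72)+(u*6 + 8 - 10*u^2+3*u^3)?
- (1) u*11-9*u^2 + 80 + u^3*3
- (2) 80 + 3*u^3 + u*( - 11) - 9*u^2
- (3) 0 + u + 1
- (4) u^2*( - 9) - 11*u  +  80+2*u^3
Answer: 2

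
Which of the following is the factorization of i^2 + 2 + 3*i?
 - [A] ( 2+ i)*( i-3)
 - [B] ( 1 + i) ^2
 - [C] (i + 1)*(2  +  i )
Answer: C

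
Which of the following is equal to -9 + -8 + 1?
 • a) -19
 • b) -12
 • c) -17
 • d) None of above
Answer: d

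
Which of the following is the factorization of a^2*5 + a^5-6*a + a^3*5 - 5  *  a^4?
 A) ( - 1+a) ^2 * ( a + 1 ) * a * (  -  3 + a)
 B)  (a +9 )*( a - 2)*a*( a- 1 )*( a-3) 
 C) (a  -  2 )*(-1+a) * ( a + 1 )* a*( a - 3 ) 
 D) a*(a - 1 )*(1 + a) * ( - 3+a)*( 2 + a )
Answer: C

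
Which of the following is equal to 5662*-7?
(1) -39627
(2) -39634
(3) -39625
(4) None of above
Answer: 2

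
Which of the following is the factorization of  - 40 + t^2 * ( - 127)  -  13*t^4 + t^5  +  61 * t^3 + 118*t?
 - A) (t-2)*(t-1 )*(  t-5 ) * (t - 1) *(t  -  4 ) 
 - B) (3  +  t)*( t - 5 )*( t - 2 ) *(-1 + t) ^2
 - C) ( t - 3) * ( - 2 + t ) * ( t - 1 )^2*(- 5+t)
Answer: A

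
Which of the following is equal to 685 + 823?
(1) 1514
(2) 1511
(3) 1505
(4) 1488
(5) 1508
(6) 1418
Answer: 5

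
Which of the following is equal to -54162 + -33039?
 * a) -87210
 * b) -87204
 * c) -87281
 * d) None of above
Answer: d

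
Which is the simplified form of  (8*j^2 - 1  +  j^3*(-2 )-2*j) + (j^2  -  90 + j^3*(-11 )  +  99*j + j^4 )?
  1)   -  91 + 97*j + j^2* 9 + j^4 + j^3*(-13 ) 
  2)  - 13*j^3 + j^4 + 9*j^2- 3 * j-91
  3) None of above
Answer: 1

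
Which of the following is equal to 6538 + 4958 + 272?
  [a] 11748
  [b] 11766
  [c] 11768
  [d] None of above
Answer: c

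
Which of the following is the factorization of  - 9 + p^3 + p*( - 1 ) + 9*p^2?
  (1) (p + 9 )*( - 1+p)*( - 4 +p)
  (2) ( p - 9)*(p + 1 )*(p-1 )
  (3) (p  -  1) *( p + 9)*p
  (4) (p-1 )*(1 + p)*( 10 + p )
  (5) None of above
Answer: 5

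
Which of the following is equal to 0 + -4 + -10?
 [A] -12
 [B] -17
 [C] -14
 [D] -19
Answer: C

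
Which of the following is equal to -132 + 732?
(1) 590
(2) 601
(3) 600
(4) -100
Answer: 3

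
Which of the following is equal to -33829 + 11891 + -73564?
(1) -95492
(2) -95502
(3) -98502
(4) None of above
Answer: 2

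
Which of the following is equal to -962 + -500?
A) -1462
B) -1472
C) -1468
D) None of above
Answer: A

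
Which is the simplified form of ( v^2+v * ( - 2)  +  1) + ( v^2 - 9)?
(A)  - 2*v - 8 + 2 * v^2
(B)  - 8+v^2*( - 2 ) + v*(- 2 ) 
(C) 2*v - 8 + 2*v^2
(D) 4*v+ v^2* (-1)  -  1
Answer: A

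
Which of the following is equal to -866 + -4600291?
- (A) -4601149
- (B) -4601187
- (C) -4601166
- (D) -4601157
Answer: D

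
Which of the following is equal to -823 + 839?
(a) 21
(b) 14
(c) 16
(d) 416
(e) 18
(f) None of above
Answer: c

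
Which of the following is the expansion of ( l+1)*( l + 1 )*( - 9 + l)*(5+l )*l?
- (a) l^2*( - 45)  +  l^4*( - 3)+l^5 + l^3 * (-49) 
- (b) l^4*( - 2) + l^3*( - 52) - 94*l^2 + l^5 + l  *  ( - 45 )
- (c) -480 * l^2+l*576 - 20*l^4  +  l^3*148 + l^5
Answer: b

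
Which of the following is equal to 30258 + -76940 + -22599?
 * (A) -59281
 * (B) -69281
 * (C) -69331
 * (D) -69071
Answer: B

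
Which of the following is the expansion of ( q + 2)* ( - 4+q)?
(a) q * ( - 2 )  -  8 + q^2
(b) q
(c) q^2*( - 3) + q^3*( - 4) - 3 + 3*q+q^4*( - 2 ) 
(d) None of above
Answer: a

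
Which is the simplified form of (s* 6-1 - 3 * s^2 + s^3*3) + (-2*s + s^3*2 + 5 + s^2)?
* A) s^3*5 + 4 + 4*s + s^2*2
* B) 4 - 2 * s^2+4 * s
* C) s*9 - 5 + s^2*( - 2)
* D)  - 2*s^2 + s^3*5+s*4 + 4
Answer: D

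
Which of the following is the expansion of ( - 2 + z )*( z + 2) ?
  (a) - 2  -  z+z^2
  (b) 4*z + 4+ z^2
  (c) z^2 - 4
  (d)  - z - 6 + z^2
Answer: c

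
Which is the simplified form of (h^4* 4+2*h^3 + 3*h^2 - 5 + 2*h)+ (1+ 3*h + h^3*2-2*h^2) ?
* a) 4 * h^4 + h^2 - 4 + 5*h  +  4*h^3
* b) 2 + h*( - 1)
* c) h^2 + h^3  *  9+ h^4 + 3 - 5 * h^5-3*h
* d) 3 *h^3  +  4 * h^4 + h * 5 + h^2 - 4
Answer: a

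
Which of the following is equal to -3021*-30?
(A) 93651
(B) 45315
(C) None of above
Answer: C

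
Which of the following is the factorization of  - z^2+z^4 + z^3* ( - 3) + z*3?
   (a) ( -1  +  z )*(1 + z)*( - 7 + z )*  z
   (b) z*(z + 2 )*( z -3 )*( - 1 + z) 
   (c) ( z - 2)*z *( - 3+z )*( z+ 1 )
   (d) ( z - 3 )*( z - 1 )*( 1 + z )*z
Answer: d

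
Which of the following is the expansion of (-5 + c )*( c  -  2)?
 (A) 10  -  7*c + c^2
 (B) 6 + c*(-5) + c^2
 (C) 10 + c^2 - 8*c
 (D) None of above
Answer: A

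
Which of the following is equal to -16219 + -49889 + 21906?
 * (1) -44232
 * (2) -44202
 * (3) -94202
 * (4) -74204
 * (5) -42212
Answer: 2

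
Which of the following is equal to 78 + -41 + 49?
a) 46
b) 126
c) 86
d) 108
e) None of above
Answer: c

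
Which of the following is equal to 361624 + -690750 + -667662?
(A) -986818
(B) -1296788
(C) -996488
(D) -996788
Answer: D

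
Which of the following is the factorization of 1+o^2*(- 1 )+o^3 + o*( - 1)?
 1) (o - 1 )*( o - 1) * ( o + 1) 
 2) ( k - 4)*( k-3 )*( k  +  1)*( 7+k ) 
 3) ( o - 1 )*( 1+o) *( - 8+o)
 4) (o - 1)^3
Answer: 1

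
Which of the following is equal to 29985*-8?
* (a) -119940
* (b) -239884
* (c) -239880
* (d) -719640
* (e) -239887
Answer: c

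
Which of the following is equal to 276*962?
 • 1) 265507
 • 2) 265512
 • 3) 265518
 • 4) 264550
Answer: 2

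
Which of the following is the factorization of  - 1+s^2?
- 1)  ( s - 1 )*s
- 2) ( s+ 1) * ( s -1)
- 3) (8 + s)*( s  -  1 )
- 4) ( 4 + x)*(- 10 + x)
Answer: 2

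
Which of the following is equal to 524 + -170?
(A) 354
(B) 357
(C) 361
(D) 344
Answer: A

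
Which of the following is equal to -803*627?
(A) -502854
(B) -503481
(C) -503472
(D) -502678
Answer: B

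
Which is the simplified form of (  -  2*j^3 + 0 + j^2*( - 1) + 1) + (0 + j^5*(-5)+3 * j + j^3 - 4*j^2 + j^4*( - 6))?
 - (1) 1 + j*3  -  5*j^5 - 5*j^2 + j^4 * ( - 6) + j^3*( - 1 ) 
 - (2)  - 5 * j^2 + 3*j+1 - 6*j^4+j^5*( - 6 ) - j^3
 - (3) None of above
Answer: 1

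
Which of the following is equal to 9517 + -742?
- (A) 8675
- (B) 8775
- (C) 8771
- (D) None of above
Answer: B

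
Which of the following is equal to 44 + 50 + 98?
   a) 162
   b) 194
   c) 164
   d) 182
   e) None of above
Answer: e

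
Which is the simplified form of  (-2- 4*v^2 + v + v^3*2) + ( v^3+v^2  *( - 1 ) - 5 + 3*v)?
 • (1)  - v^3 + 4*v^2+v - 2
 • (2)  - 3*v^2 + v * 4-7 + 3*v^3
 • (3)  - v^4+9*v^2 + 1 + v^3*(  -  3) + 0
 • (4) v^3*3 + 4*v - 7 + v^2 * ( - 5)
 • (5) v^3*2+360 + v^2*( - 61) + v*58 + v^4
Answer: 4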